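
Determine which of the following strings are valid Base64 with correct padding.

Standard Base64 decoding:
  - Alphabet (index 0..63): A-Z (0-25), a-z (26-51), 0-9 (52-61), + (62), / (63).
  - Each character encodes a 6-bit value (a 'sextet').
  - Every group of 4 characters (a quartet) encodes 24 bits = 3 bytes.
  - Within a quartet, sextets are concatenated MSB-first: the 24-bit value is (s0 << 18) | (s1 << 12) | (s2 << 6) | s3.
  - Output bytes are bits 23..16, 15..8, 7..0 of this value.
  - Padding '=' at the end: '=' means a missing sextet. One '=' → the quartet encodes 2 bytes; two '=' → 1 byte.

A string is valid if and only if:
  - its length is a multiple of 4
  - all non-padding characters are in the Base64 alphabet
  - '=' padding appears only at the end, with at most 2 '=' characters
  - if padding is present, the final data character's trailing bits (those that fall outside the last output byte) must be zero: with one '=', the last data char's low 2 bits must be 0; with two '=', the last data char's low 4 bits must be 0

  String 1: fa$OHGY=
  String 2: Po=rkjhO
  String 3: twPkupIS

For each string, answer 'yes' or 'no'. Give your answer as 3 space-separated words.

String 1: 'fa$OHGY=' → invalid (bad char(s): ['$'])
String 2: 'Po=rkjhO' → invalid (bad char(s): ['=']; '=' in middle)
String 3: 'twPkupIS' → valid

Answer: no no yes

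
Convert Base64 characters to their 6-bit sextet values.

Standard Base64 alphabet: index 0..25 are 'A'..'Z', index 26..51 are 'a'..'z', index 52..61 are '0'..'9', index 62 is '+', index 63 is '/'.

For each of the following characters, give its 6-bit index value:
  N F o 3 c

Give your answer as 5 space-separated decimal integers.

'N': A..Z range, ord('N') − ord('A') = 13
'F': A..Z range, ord('F') − ord('A') = 5
'o': a..z range, 26 + ord('o') − ord('a') = 40
'3': 0..9 range, 52 + ord('3') − ord('0') = 55
'c': a..z range, 26 + ord('c') − ord('a') = 28

Answer: 13 5 40 55 28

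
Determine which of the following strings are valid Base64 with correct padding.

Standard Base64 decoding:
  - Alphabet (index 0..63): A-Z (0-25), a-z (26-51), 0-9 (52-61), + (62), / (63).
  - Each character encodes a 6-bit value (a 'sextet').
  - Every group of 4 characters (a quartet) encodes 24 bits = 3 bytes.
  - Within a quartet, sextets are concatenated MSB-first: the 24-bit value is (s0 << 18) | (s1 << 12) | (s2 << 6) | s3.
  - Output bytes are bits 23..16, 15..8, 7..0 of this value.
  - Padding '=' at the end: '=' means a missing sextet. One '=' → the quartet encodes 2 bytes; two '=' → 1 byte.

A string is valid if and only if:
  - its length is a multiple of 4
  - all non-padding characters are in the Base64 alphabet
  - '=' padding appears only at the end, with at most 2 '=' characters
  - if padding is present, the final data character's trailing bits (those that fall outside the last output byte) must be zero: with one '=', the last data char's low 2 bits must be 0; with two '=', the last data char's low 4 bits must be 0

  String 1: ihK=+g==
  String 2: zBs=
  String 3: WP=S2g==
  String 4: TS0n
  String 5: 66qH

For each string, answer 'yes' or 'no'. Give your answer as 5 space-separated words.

Answer: no yes no yes yes

Derivation:
String 1: 'ihK=+g==' → invalid (bad char(s): ['=']; '=' in middle)
String 2: 'zBs=' → valid
String 3: 'WP=S2g==' → invalid (bad char(s): ['=']; '=' in middle)
String 4: 'TS0n' → valid
String 5: '66qH' → valid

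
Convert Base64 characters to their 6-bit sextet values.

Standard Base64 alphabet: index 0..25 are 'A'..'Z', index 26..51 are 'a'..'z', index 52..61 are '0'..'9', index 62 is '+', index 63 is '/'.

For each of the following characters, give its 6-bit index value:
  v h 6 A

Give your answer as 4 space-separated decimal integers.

Answer: 47 33 58 0

Derivation:
'v': a..z range, 26 + ord('v') − ord('a') = 47
'h': a..z range, 26 + ord('h') − ord('a') = 33
'6': 0..9 range, 52 + ord('6') − ord('0') = 58
'A': A..Z range, ord('A') − ord('A') = 0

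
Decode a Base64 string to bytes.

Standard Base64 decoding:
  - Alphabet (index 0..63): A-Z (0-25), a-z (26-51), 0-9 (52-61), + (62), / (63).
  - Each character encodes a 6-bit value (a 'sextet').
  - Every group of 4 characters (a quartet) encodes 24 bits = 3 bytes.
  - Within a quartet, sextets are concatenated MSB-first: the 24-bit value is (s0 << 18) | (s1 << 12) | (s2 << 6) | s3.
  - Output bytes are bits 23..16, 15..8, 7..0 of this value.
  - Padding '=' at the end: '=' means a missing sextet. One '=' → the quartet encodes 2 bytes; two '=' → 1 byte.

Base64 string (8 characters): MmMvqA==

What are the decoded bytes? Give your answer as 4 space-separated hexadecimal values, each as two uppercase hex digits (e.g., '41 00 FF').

After char 0 ('M'=12): chars_in_quartet=1 acc=0xC bytes_emitted=0
After char 1 ('m'=38): chars_in_quartet=2 acc=0x326 bytes_emitted=0
After char 2 ('M'=12): chars_in_quartet=3 acc=0xC98C bytes_emitted=0
After char 3 ('v'=47): chars_in_quartet=4 acc=0x32632F -> emit 32 63 2F, reset; bytes_emitted=3
After char 4 ('q'=42): chars_in_quartet=1 acc=0x2A bytes_emitted=3
After char 5 ('A'=0): chars_in_quartet=2 acc=0xA80 bytes_emitted=3
Padding '==': partial quartet acc=0xA80 -> emit A8; bytes_emitted=4

Answer: 32 63 2F A8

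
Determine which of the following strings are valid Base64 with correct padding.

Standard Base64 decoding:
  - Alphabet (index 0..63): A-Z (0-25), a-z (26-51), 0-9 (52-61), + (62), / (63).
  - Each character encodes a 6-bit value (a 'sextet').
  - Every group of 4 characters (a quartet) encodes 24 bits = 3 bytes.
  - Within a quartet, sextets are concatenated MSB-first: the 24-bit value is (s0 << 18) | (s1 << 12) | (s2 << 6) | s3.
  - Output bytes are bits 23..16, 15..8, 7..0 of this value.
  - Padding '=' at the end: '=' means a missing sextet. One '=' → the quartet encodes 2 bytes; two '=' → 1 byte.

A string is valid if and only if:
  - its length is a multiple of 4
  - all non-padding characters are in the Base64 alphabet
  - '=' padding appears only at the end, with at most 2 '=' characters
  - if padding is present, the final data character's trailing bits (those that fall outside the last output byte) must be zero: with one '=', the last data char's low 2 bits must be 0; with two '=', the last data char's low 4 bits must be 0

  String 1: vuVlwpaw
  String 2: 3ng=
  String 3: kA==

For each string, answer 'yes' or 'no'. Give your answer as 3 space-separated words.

Answer: yes yes yes

Derivation:
String 1: 'vuVlwpaw' → valid
String 2: '3ng=' → valid
String 3: 'kA==' → valid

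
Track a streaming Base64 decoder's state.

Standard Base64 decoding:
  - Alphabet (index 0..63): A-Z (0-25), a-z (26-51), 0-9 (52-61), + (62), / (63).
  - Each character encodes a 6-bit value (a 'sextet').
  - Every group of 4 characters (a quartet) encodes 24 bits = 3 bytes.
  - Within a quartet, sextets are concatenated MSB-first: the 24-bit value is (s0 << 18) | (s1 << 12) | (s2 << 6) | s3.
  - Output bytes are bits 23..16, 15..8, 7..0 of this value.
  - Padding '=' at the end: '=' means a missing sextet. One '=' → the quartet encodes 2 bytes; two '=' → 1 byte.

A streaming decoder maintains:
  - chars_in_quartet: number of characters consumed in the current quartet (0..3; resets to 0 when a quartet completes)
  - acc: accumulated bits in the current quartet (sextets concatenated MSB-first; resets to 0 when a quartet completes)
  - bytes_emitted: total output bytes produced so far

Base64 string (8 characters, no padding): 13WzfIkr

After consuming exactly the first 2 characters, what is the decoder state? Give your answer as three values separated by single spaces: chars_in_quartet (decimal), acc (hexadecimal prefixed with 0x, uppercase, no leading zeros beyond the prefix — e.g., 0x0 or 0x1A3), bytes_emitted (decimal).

After char 0 ('1'=53): chars_in_quartet=1 acc=0x35 bytes_emitted=0
After char 1 ('3'=55): chars_in_quartet=2 acc=0xD77 bytes_emitted=0

Answer: 2 0xD77 0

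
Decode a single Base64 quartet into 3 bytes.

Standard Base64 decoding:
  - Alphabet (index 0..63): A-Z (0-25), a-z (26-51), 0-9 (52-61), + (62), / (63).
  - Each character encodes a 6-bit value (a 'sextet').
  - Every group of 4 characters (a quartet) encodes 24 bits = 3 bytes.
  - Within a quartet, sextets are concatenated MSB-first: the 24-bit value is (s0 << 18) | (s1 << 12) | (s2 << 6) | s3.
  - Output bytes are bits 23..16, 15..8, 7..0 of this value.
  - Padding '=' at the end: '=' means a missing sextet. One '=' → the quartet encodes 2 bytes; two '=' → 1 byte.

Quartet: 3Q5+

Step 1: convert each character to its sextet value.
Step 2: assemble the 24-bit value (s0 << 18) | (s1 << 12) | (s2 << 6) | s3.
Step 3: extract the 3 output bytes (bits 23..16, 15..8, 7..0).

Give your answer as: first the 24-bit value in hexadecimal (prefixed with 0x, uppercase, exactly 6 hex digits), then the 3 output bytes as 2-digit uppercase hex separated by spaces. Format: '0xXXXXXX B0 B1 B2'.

Answer: 0xDD0E7E DD 0E 7E

Derivation:
Sextets: 3=55, Q=16, 5=57, +=62
24-bit: (55<<18) | (16<<12) | (57<<6) | 62
      = 0xDC0000 | 0x010000 | 0x000E40 | 0x00003E
      = 0xDD0E7E
Bytes: (v>>16)&0xFF=DD, (v>>8)&0xFF=0E, v&0xFF=7E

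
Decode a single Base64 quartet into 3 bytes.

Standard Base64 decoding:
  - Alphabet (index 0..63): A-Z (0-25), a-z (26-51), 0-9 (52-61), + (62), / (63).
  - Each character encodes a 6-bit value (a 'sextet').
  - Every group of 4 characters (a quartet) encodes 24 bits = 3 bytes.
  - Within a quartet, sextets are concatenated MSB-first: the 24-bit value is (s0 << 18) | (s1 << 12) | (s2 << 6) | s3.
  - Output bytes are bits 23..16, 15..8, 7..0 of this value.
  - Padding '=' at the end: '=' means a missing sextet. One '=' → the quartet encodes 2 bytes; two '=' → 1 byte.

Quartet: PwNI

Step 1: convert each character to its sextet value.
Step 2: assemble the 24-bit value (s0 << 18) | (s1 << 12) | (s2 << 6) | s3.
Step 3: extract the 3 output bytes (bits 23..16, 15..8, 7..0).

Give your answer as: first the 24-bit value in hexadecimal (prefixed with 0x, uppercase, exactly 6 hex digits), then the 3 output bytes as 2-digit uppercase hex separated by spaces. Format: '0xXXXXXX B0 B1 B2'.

Answer: 0x3F0348 3F 03 48

Derivation:
Sextets: P=15, w=48, N=13, I=8
24-bit: (15<<18) | (48<<12) | (13<<6) | 8
      = 0x3C0000 | 0x030000 | 0x000340 | 0x000008
      = 0x3F0348
Bytes: (v>>16)&0xFF=3F, (v>>8)&0xFF=03, v&0xFF=48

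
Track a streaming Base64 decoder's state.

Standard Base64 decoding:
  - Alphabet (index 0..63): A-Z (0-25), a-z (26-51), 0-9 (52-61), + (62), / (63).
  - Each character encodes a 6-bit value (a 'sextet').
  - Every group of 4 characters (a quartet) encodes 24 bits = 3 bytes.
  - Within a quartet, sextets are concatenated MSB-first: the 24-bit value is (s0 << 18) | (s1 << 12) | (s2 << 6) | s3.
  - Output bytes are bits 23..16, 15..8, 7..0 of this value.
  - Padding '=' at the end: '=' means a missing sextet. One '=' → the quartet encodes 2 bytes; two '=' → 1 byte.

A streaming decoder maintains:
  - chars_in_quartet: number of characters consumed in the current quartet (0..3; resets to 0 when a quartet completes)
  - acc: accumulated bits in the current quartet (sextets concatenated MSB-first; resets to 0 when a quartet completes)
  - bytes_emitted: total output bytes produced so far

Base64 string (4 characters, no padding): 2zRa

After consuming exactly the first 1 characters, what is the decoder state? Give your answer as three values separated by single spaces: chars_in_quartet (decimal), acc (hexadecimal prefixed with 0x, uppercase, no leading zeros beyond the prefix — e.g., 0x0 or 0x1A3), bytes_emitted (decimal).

Answer: 1 0x36 0

Derivation:
After char 0 ('2'=54): chars_in_quartet=1 acc=0x36 bytes_emitted=0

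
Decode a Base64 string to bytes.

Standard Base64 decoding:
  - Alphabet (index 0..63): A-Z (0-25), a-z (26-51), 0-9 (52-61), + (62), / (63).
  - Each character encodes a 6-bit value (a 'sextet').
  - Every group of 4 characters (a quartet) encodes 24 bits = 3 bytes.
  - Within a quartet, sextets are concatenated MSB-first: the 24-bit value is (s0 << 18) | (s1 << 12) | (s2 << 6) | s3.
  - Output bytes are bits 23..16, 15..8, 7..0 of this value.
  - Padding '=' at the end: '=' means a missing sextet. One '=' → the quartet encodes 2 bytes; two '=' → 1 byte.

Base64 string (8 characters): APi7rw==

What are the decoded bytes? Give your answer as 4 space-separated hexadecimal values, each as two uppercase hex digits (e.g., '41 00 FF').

Answer: 00 F8 BB AF

Derivation:
After char 0 ('A'=0): chars_in_quartet=1 acc=0x0 bytes_emitted=0
After char 1 ('P'=15): chars_in_quartet=2 acc=0xF bytes_emitted=0
After char 2 ('i'=34): chars_in_quartet=3 acc=0x3E2 bytes_emitted=0
After char 3 ('7'=59): chars_in_quartet=4 acc=0xF8BB -> emit 00 F8 BB, reset; bytes_emitted=3
After char 4 ('r'=43): chars_in_quartet=1 acc=0x2B bytes_emitted=3
After char 5 ('w'=48): chars_in_quartet=2 acc=0xAF0 bytes_emitted=3
Padding '==': partial quartet acc=0xAF0 -> emit AF; bytes_emitted=4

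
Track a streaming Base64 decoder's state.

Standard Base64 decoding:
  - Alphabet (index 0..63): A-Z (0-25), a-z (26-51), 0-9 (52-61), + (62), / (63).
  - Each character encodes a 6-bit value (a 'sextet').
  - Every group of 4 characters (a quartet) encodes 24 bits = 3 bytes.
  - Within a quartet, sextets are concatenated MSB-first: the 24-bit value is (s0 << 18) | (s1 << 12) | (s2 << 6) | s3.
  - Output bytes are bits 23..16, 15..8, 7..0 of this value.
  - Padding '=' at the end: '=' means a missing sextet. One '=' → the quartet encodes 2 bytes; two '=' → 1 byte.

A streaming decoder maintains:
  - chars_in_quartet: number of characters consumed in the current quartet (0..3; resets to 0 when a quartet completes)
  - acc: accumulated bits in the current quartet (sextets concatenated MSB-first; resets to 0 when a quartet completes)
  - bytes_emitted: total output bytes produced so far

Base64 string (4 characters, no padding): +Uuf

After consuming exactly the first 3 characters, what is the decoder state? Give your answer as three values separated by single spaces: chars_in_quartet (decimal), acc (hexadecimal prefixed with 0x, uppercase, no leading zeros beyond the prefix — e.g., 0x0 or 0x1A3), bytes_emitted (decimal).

Answer: 3 0x3E52E 0

Derivation:
After char 0 ('+'=62): chars_in_quartet=1 acc=0x3E bytes_emitted=0
After char 1 ('U'=20): chars_in_quartet=2 acc=0xF94 bytes_emitted=0
After char 2 ('u'=46): chars_in_quartet=3 acc=0x3E52E bytes_emitted=0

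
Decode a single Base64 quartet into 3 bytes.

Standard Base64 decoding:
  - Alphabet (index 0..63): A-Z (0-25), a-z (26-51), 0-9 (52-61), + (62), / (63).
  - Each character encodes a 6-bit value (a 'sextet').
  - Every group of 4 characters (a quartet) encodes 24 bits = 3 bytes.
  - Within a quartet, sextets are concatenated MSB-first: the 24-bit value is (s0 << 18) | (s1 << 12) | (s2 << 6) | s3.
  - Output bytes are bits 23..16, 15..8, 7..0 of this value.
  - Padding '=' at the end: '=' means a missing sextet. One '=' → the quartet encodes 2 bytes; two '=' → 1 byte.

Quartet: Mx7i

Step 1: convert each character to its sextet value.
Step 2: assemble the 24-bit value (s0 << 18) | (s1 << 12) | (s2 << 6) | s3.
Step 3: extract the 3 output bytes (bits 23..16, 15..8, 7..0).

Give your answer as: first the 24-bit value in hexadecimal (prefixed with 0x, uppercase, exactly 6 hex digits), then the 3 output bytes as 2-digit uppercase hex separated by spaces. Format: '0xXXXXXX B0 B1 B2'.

Sextets: M=12, x=49, 7=59, i=34
24-bit: (12<<18) | (49<<12) | (59<<6) | 34
      = 0x300000 | 0x031000 | 0x000EC0 | 0x000022
      = 0x331EE2
Bytes: (v>>16)&0xFF=33, (v>>8)&0xFF=1E, v&0xFF=E2

Answer: 0x331EE2 33 1E E2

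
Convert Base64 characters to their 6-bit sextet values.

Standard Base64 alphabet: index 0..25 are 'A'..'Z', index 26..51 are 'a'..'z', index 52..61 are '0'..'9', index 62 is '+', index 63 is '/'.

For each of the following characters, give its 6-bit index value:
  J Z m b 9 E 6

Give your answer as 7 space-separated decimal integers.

Answer: 9 25 38 27 61 4 58

Derivation:
'J': A..Z range, ord('J') − ord('A') = 9
'Z': A..Z range, ord('Z') − ord('A') = 25
'm': a..z range, 26 + ord('m') − ord('a') = 38
'b': a..z range, 26 + ord('b') − ord('a') = 27
'9': 0..9 range, 52 + ord('9') − ord('0') = 61
'E': A..Z range, ord('E') − ord('A') = 4
'6': 0..9 range, 52 + ord('6') − ord('0') = 58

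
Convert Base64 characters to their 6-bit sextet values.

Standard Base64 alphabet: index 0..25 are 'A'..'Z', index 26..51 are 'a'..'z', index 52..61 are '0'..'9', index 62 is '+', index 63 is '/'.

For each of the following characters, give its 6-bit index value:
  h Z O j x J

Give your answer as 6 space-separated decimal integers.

'h': a..z range, 26 + ord('h') − ord('a') = 33
'Z': A..Z range, ord('Z') − ord('A') = 25
'O': A..Z range, ord('O') − ord('A') = 14
'j': a..z range, 26 + ord('j') − ord('a') = 35
'x': a..z range, 26 + ord('x') − ord('a') = 49
'J': A..Z range, ord('J') − ord('A') = 9

Answer: 33 25 14 35 49 9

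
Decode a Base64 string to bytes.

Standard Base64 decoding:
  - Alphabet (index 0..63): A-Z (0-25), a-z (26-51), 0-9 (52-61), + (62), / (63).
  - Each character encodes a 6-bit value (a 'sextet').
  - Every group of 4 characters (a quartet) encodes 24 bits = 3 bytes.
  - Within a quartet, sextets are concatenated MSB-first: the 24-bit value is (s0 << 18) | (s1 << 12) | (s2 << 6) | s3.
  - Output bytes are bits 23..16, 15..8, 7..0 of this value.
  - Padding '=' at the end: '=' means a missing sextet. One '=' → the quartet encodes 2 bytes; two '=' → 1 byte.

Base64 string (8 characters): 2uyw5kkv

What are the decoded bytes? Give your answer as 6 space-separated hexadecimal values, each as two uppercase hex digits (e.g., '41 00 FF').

Answer: DA EC B0 E6 49 2F

Derivation:
After char 0 ('2'=54): chars_in_quartet=1 acc=0x36 bytes_emitted=0
After char 1 ('u'=46): chars_in_quartet=2 acc=0xDAE bytes_emitted=0
After char 2 ('y'=50): chars_in_quartet=3 acc=0x36BB2 bytes_emitted=0
After char 3 ('w'=48): chars_in_quartet=4 acc=0xDAECB0 -> emit DA EC B0, reset; bytes_emitted=3
After char 4 ('5'=57): chars_in_quartet=1 acc=0x39 bytes_emitted=3
After char 5 ('k'=36): chars_in_quartet=2 acc=0xE64 bytes_emitted=3
After char 6 ('k'=36): chars_in_quartet=3 acc=0x39924 bytes_emitted=3
After char 7 ('v'=47): chars_in_quartet=4 acc=0xE6492F -> emit E6 49 2F, reset; bytes_emitted=6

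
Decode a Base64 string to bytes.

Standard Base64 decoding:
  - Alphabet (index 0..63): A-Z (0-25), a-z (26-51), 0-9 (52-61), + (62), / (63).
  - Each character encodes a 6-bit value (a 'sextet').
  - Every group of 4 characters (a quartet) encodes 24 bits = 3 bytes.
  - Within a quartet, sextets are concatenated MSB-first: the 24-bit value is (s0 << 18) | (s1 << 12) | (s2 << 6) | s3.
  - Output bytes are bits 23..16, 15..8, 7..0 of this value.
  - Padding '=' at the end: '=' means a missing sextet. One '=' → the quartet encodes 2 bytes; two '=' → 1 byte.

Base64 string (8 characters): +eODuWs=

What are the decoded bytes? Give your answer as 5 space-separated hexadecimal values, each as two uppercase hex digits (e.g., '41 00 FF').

Answer: F9 E3 83 B9 6B

Derivation:
After char 0 ('+'=62): chars_in_quartet=1 acc=0x3E bytes_emitted=0
After char 1 ('e'=30): chars_in_quartet=2 acc=0xF9E bytes_emitted=0
After char 2 ('O'=14): chars_in_quartet=3 acc=0x3E78E bytes_emitted=0
After char 3 ('D'=3): chars_in_quartet=4 acc=0xF9E383 -> emit F9 E3 83, reset; bytes_emitted=3
After char 4 ('u'=46): chars_in_quartet=1 acc=0x2E bytes_emitted=3
After char 5 ('W'=22): chars_in_quartet=2 acc=0xB96 bytes_emitted=3
After char 6 ('s'=44): chars_in_quartet=3 acc=0x2E5AC bytes_emitted=3
Padding '=': partial quartet acc=0x2E5AC -> emit B9 6B; bytes_emitted=5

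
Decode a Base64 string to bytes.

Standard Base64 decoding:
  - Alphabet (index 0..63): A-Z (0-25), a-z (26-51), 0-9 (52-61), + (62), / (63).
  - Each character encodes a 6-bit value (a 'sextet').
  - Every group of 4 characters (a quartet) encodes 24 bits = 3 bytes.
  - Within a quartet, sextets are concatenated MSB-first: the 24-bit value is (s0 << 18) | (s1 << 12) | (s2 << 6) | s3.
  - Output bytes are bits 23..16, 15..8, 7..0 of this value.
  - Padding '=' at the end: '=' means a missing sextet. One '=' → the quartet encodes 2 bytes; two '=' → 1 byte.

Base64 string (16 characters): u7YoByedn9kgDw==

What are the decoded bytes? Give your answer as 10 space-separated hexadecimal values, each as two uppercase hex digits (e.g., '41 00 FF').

After char 0 ('u'=46): chars_in_quartet=1 acc=0x2E bytes_emitted=0
After char 1 ('7'=59): chars_in_quartet=2 acc=0xBBB bytes_emitted=0
After char 2 ('Y'=24): chars_in_quartet=3 acc=0x2EED8 bytes_emitted=0
After char 3 ('o'=40): chars_in_quartet=4 acc=0xBBB628 -> emit BB B6 28, reset; bytes_emitted=3
After char 4 ('B'=1): chars_in_quartet=1 acc=0x1 bytes_emitted=3
After char 5 ('y'=50): chars_in_quartet=2 acc=0x72 bytes_emitted=3
After char 6 ('e'=30): chars_in_quartet=3 acc=0x1C9E bytes_emitted=3
After char 7 ('d'=29): chars_in_quartet=4 acc=0x7279D -> emit 07 27 9D, reset; bytes_emitted=6
After char 8 ('n'=39): chars_in_quartet=1 acc=0x27 bytes_emitted=6
After char 9 ('9'=61): chars_in_quartet=2 acc=0x9FD bytes_emitted=6
After char 10 ('k'=36): chars_in_quartet=3 acc=0x27F64 bytes_emitted=6
After char 11 ('g'=32): chars_in_quartet=4 acc=0x9FD920 -> emit 9F D9 20, reset; bytes_emitted=9
After char 12 ('D'=3): chars_in_quartet=1 acc=0x3 bytes_emitted=9
After char 13 ('w'=48): chars_in_quartet=2 acc=0xF0 bytes_emitted=9
Padding '==': partial quartet acc=0xF0 -> emit 0F; bytes_emitted=10

Answer: BB B6 28 07 27 9D 9F D9 20 0F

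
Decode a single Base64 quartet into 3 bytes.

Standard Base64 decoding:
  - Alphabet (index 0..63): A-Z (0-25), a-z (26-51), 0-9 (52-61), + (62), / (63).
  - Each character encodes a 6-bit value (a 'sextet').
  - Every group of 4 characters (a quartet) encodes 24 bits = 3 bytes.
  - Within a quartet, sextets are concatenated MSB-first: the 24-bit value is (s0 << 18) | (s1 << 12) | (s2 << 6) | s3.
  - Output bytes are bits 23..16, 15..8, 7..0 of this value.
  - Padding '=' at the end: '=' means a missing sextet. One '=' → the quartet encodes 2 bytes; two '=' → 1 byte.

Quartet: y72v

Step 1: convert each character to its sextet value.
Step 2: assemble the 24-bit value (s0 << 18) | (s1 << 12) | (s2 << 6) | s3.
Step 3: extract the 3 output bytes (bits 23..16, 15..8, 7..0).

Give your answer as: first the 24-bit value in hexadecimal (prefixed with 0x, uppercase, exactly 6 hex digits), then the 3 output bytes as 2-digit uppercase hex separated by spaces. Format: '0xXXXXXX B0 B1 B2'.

Answer: 0xCBBDAF CB BD AF

Derivation:
Sextets: y=50, 7=59, 2=54, v=47
24-bit: (50<<18) | (59<<12) | (54<<6) | 47
      = 0xC80000 | 0x03B000 | 0x000D80 | 0x00002F
      = 0xCBBDAF
Bytes: (v>>16)&0xFF=CB, (v>>8)&0xFF=BD, v&0xFF=AF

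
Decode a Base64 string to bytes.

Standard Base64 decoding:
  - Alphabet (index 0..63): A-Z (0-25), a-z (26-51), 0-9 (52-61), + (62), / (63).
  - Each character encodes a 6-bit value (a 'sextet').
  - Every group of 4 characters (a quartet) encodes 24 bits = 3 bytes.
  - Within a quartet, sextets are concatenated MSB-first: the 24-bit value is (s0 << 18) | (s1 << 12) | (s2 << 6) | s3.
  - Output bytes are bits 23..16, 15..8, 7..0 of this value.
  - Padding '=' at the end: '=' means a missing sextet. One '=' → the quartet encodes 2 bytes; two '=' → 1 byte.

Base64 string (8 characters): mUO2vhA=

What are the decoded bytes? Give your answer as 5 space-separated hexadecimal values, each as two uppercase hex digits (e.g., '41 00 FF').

Answer: 99 43 B6 BE 10

Derivation:
After char 0 ('m'=38): chars_in_quartet=1 acc=0x26 bytes_emitted=0
After char 1 ('U'=20): chars_in_quartet=2 acc=0x994 bytes_emitted=0
After char 2 ('O'=14): chars_in_quartet=3 acc=0x2650E bytes_emitted=0
After char 3 ('2'=54): chars_in_quartet=4 acc=0x9943B6 -> emit 99 43 B6, reset; bytes_emitted=3
After char 4 ('v'=47): chars_in_quartet=1 acc=0x2F bytes_emitted=3
After char 5 ('h'=33): chars_in_quartet=2 acc=0xBE1 bytes_emitted=3
After char 6 ('A'=0): chars_in_quartet=3 acc=0x2F840 bytes_emitted=3
Padding '=': partial quartet acc=0x2F840 -> emit BE 10; bytes_emitted=5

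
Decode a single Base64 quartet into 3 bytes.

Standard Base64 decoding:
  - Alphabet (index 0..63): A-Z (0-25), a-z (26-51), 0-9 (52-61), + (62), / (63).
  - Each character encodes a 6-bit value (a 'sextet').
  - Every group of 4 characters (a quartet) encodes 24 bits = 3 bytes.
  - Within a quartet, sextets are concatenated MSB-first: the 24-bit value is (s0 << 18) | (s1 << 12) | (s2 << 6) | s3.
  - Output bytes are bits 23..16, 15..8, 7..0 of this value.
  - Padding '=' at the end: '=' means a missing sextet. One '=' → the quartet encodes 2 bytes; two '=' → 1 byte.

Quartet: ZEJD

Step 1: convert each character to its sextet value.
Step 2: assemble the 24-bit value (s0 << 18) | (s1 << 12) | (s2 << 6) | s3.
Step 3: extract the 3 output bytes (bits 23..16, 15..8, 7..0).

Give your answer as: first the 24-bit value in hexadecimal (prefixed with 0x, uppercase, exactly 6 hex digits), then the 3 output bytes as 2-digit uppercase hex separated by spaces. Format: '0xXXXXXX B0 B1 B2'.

Sextets: Z=25, E=4, J=9, D=3
24-bit: (25<<18) | (4<<12) | (9<<6) | 3
      = 0x640000 | 0x004000 | 0x000240 | 0x000003
      = 0x644243
Bytes: (v>>16)&0xFF=64, (v>>8)&0xFF=42, v&0xFF=43

Answer: 0x644243 64 42 43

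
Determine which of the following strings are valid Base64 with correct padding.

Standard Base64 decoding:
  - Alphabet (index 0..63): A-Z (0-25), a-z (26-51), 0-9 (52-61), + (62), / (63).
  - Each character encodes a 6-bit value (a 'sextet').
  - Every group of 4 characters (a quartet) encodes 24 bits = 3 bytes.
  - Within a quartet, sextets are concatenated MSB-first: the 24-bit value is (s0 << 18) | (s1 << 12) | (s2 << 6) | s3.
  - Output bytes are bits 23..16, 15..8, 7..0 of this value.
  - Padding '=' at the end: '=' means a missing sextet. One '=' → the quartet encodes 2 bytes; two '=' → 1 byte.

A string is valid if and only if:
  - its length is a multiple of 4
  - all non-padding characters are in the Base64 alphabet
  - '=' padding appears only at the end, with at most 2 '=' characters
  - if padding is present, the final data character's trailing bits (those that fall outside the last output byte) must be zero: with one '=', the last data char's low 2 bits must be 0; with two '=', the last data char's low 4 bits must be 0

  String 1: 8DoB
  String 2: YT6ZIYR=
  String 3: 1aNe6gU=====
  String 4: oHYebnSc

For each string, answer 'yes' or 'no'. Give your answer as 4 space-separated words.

String 1: '8DoB' → valid
String 2: 'YT6ZIYR=' → invalid (bad trailing bits)
String 3: '1aNe6gU=====' → invalid (5 pad chars (max 2))
String 4: 'oHYebnSc' → valid

Answer: yes no no yes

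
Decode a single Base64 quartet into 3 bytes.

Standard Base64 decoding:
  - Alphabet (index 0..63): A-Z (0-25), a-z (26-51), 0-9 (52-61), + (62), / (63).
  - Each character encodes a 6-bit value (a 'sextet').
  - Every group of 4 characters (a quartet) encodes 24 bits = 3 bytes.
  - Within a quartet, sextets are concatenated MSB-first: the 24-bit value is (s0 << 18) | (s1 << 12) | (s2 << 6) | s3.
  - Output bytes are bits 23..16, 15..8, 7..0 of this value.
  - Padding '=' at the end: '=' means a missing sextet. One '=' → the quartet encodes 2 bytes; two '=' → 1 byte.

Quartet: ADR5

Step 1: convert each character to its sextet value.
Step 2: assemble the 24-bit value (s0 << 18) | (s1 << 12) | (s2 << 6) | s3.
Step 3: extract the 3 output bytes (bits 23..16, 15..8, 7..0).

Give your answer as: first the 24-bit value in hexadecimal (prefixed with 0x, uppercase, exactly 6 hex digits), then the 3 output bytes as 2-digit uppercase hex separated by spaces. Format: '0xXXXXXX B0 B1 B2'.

Answer: 0x003479 00 34 79

Derivation:
Sextets: A=0, D=3, R=17, 5=57
24-bit: (0<<18) | (3<<12) | (17<<6) | 57
      = 0x000000 | 0x003000 | 0x000440 | 0x000039
      = 0x003479
Bytes: (v>>16)&0xFF=00, (v>>8)&0xFF=34, v&0xFF=79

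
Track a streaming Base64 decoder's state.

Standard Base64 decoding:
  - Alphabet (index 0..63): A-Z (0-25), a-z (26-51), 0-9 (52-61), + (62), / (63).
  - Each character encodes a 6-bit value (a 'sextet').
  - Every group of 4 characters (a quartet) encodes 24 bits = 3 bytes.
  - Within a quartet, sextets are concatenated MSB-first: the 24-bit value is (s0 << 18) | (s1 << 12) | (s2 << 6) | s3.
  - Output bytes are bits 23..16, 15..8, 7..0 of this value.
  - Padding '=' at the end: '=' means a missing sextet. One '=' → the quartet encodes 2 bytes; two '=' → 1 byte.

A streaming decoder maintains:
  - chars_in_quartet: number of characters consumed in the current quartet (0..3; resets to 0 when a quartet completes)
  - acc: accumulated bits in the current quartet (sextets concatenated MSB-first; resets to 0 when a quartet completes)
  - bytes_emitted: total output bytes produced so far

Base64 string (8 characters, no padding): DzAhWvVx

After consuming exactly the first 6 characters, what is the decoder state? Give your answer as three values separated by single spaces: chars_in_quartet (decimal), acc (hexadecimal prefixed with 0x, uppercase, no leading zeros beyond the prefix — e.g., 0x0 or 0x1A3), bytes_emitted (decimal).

After char 0 ('D'=3): chars_in_quartet=1 acc=0x3 bytes_emitted=0
After char 1 ('z'=51): chars_in_quartet=2 acc=0xF3 bytes_emitted=0
After char 2 ('A'=0): chars_in_quartet=3 acc=0x3CC0 bytes_emitted=0
After char 3 ('h'=33): chars_in_quartet=4 acc=0xF3021 -> emit 0F 30 21, reset; bytes_emitted=3
After char 4 ('W'=22): chars_in_quartet=1 acc=0x16 bytes_emitted=3
After char 5 ('v'=47): chars_in_quartet=2 acc=0x5AF bytes_emitted=3

Answer: 2 0x5AF 3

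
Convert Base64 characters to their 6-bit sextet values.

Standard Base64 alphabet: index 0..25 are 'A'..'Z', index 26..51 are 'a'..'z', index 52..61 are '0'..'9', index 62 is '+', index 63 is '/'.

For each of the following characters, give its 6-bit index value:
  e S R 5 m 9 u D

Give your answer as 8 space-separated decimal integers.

Answer: 30 18 17 57 38 61 46 3

Derivation:
'e': a..z range, 26 + ord('e') − ord('a') = 30
'S': A..Z range, ord('S') − ord('A') = 18
'R': A..Z range, ord('R') − ord('A') = 17
'5': 0..9 range, 52 + ord('5') − ord('0') = 57
'm': a..z range, 26 + ord('m') − ord('a') = 38
'9': 0..9 range, 52 + ord('9') − ord('0') = 61
'u': a..z range, 26 + ord('u') − ord('a') = 46
'D': A..Z range, ord('D') − ord('A') = 3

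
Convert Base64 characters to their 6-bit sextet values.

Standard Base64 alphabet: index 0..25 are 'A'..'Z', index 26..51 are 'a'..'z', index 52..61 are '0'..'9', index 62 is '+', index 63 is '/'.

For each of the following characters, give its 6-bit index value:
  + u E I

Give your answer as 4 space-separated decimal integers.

'+': index 62
'u': a..z range, 26 + ord('u') − ord('a') = 46
'E': A..Z range, ord('E') − ord('A') = 4
'I': A..Z range, ord('I') − ord('A') = 8

Answer: 62 46 4 8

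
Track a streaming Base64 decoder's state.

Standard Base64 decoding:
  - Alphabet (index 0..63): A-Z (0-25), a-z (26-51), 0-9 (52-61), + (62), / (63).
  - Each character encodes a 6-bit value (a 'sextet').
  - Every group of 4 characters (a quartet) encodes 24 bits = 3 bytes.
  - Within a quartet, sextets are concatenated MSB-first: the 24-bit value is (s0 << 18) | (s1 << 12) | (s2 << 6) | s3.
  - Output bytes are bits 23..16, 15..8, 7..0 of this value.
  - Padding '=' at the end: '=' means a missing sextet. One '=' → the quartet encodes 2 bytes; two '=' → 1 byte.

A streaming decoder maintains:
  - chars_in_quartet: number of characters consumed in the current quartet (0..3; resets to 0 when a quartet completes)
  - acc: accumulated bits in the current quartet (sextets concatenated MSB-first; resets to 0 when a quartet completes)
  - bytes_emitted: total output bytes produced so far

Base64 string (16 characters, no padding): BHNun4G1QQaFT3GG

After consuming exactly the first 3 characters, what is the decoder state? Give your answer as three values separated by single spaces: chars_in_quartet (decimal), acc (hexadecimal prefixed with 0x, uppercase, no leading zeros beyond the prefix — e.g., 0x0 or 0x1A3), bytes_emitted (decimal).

Answer: 3 0x11CD 0

Derivation:
After char 0 ('B'=1): chars_in_quartet=1 acc=0x1 bytes_emitted=0
After char 1 ('H'=7): chars_in_quartet=2 acc=0x47 bytes_emitted=0
After char 2 ('N'=13): chars_in_quartet=3 acc=0x11CD bytes_emitted=0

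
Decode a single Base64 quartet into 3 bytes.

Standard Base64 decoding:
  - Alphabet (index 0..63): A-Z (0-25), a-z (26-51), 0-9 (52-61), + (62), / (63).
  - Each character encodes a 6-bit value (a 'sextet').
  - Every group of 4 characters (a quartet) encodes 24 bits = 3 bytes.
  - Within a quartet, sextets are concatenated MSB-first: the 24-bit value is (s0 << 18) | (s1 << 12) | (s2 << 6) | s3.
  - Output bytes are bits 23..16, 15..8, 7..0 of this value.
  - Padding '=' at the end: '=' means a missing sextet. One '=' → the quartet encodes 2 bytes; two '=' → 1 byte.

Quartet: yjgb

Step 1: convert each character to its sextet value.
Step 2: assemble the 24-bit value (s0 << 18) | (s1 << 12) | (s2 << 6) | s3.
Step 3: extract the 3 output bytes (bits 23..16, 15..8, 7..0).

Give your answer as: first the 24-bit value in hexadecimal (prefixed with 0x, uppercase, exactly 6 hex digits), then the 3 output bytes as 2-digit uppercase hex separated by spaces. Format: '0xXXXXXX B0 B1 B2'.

Answer: 0xCA381B CA 38 1B

Derivation:
Sextets: y=50, j=35, g=32, b=27
24-bit: (50<<18) | (35<<12) | (32<<6) | 27
      = 0xC80000 | 0x023000 | 0x000800 | 0x00001B
      = 0xCA381B
Bytes: (v>>16)&0xFF=CA, (v>>8)&0xFF=38, v&0xFF=1B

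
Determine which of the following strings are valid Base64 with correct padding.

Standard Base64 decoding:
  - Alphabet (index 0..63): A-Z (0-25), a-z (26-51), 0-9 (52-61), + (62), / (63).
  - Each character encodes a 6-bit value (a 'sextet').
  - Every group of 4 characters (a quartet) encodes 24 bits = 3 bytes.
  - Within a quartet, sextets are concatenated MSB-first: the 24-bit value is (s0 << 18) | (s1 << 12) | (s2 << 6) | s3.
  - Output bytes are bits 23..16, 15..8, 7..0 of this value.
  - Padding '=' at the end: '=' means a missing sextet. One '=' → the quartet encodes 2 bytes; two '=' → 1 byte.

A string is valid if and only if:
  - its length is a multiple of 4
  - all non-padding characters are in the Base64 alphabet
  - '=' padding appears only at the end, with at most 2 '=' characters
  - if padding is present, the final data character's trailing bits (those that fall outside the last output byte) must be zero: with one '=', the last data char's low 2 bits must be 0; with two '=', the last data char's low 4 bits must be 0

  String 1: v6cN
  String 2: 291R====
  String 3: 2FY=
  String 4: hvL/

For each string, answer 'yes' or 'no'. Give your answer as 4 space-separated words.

String 1: 'v6cN' → valid
String 2: '291R====' → invalid (4 pad chars (max 2))
String 3: '2FY=' → valid
String 4: 'hvL/' → valid

Answer: yes no yes yes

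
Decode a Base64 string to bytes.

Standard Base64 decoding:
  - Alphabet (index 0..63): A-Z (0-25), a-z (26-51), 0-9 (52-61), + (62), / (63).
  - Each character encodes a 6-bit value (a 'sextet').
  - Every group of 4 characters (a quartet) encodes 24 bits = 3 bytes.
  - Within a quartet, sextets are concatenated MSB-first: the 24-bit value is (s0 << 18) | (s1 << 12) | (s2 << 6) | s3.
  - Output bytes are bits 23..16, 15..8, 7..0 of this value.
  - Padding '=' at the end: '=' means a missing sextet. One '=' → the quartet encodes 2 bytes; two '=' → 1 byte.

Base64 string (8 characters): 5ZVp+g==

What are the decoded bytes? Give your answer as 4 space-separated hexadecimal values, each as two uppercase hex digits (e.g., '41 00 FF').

After char 0 ('5'=57): chars_in_quartet=1 acc=0x39 bytes_emitted=0
After char 1 ('Z'=25): chars_in_quartet=2 acc=0xE59 bytes_emitted=0
After char 2 ('V'=21): chars_in_quartet=3 acc=0x39655 bytes_emitted=0
After char 3 ('p'=41): chars_in_quartet=4 acc=0xE59569 -> emit E5 95 69, reset; bytes_emitted=3
After char 4 ('+'=62): chars_in_quartet=1 acc=0x3E bytes_emitted=3
After char 5 ('g'=32): chars_in_quartet=2 acc=0xFA0 bytes_emitted=3
Padding '==': partial quartet acc=0xFA0 -> emit FA; bytes_emitted=4

Answer: E5 95 69 FA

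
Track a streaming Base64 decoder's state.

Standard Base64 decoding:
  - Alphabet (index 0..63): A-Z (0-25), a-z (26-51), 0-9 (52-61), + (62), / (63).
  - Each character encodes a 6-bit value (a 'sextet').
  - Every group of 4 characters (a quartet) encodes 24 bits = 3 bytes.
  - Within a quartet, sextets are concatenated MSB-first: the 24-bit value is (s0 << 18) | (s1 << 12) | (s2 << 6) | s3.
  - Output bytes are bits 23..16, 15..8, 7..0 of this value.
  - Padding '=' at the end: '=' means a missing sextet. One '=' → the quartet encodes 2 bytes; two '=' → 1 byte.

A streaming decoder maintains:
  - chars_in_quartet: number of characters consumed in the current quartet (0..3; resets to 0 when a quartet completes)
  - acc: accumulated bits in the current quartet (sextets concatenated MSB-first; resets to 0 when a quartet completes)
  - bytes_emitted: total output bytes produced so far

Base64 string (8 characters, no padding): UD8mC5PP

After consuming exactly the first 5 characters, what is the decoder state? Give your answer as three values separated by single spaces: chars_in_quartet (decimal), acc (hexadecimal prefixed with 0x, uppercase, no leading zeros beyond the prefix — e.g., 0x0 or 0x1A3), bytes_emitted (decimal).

Answer: 1 0x2 3

Derivation:
After char 0 ('U'=20): chars_in_quartet=1 acc=0x14 bytes_emitted=0
After char 1 ('D'=3): chars_in_quartet=2 acc=0x503 bytes_emitted=0
After char 2 ('8'=60): chars_in_quartet=3 acc=0x140FC bytes_emitted=0
After char 3 ('m'=38): chars_in_quartet=4 acc=0x503F26 -> emit 50 3F 26, reset; bytes_emitted=3
After char 4 ('C'=2): chars_in_quartet=1 acc=0x2 bytes_emitted=3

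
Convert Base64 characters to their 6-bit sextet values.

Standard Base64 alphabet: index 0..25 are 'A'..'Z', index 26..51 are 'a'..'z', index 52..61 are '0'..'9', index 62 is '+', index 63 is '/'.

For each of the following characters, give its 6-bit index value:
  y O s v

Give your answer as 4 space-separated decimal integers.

'y': a..z range, 26 + ord('y') − ord('a') = 50
'O': A..Z range, ord('O') − ord('A') = 14
's': a..z range, 26 + ord('s') − ord('a') = 44
'v': a..z range, 26 + ord('v') − ord('a') = 47

Answer: 50 14 44 47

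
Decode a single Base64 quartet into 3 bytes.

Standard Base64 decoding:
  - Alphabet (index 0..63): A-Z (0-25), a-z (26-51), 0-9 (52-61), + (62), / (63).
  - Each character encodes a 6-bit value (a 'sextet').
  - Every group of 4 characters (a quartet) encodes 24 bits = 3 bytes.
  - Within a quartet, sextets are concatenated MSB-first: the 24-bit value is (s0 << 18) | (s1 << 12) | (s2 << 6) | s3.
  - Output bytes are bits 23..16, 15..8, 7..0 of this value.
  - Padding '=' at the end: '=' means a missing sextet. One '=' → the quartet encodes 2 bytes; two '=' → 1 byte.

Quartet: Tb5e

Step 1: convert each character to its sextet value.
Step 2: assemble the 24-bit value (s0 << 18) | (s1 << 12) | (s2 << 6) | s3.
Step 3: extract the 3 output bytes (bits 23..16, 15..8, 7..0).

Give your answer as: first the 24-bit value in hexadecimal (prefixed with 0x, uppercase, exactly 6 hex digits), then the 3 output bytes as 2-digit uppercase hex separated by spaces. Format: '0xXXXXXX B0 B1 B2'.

Sextets: T=19, b=27, 5=57, e=30
24-bit: (19<<18) | (27<<12) | (57<<6) | 30
      = 0x4C0000 | 0x01B000 | 0x000E40 | 0x00001E
      = 0x4DBE5E
Bytes: (v>>16)&0xFF=4D, (v>>8)&0xFF=BE, v&0xFF=5E

Answer: 0x4DBE5E 4D BE 5E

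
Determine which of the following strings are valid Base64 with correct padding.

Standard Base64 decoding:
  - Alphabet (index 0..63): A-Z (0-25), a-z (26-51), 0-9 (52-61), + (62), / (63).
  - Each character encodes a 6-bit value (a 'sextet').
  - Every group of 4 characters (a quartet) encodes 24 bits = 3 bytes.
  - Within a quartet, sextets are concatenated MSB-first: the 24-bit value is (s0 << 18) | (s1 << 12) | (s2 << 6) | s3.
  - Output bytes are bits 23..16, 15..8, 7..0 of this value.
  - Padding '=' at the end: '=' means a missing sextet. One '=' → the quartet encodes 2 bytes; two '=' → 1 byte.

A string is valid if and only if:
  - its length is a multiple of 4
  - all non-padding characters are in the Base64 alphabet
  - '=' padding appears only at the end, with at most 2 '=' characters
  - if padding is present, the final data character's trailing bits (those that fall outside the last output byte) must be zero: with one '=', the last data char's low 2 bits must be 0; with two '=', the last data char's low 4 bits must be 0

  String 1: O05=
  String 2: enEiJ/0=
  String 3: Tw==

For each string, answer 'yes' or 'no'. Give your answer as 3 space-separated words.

String 1: 'O05=' → invalid (bad trailing bits)
String 2: 'enEiJ/0=' → valid
String 3: 'Tw==' → valid

Answer: no yes yes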